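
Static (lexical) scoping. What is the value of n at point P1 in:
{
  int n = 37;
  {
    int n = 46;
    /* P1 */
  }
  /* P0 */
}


n declared in the same block as P1
n = 46


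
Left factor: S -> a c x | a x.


Common prefix: 'a'
Factored: S -> a S', S' -> c x | x


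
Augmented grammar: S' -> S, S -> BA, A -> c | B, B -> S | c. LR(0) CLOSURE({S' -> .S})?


Start: S' -> .S
For each item with dot before a nonterminal B, add B -> .γ for every B-production
Closure: [S' -> .S, S -> .BA, B -> .S, B -> .c]


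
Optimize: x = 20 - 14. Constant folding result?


20 - 14 = 6 at compile time
Optimized: x = 6


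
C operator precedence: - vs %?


'%' is multiplicative (level 10); '-' is additive (level 9)
Higher level binds tighter
'%' has higher precedence than '-'


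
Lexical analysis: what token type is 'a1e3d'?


Pattern: letter/underscore followed by alphanumerics, not a keyword
Type: IDENTIFIER


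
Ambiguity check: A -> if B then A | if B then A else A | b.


dangling else: 'if B then if B then b else b' parses two ways
Ambiguous


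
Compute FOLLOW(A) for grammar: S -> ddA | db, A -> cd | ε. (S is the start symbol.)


$ ∈ FOLLOW(S). For each A -> αBβ: add FIRST(β)\{ε} to FOLLOW(B); if β nullable, add FOLLOW(A).
FOLLOW(A) = {$}


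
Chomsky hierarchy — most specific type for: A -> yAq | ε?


Single nonterminal LHS, but y^n q^n is not regular
Classification: Type 2 (Context-Free)


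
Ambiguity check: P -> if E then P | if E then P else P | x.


dangling else: 'if E then if E then x else x' parses two ways
Ambiguous


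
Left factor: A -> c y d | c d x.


Common prefix: 'c'
Factored: A -> c A', A' -> y d | d x


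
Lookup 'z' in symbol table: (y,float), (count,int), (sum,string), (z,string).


Lookup 'z' → type string


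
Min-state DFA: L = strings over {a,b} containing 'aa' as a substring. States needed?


KMP-style automaton: 2 progress states + 1 absorbing accept = 3
Minimal DFA: 3 states


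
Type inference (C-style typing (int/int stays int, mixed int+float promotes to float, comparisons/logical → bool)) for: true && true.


Operand types: bool && bool
Rule: logical operators take bool operands and yield bool
Result type: bool


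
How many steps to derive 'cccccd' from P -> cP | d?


Derivation: P => cP => ccP => cccP => ccccP => cccccP => cccccd
Steps: 6


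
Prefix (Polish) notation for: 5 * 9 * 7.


left-to-right (same/higher precedence on left): tree is (* (* 5 9) 7)
Prefix: * * 5 9 7


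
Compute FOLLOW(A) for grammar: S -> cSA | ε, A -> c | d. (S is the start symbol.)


$ ∈ FOLLOW(S). For each A -> αBβ: add FIRST(β)\{ε} to FOLLOW(B); if β nullable, add FOLLOW(A).
FOLLOW(A) = {$, c, d}


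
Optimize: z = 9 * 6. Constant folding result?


9 * 6 = 54 at compile time
Optimized: z = 54


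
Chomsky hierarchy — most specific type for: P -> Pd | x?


Left-linear: every RHS is a terminal or one nonterminal followed by a terminal
Classification: Type 3 (Regular)


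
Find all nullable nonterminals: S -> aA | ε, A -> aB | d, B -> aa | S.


A nonterminal is nullable iff some alternative derives ε (directly, or every symbol in it is nullable)
Nullable: {B, S}


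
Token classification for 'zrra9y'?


Pattern: letter/underscore followed by alphanumerics, not a keyword
Type: IDENTIFIER


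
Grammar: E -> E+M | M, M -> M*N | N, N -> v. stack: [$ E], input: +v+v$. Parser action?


shift '+' to continue E -> E+M
Action: shift


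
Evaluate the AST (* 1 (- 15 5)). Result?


Evaluate inner: (- 15 5) = 10
Evaluate root: (* 1 10) = 10
Result: 10


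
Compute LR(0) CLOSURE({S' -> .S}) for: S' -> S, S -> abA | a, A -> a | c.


Start: S' -> .S
For each item with dot before a nonterminal B, add B -> .γ for every B-production
Closure: [S' -> .S, S -> .abA, S -> .a]


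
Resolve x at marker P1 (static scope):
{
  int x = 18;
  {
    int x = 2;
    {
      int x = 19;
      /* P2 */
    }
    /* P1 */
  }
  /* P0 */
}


x declared in the same block as P1
x = 2


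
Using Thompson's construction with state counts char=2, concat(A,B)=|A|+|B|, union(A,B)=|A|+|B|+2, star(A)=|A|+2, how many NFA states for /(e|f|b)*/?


Syntax tree has 3 char leaf(s), 2 union(s), 1 star(s)
chars contribute 3×2 = 6; each union adds +2; each star adds +2
Total: 6 + 4 + 2 = 12 states


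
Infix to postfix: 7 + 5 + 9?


Left to right (same or higher precedence on left)
Postfix: 7 5 + 9 +


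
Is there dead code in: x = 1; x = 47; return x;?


first assignment to x is overwritten before any read
Dead: 'x = 1'


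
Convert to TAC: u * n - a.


Break into single-operator statements:
t1 = u * n
t2 = t1 - a


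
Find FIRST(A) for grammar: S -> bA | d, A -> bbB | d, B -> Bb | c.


Per alternative of A: FIRST(bbB) = {b}; FIRST(d) = {d}
FIRST(A) = {b, d}


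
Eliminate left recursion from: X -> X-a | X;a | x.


Left-recursive alternatives: X-a, X;a; non-recursive: x
Introduce X': X -> xX', X' -> -aX' | ;aX' | ε


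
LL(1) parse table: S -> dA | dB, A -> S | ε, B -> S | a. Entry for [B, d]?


For [B, d]: 'd' ∈ FIRST(S)
Entry: B -> S


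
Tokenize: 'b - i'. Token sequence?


Scan left to right, longest-match per lexeme
Tokens: ID(b), OP(-), ID(i)


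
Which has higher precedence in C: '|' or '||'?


'|' is bitwise OR (level 3); '||' is logical OR (level 1)
Higher level binds tighter
'|' has higher precedence than '||'


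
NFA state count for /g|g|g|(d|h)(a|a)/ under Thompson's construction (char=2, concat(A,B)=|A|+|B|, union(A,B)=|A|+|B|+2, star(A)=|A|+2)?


Syntax tree has 7 char leaf(s), 5 union(s), 0 star(s)
chars contribute 7×2 = 14; each union adds +2; each star adds +2
Total: 14 + 10 + 0 = 24 states


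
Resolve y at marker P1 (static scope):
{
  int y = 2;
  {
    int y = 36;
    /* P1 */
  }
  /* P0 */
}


y declared in the same block as P1
y = 36


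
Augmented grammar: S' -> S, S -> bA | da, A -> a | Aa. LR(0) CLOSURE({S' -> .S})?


Start: S' -> .S
For each item with dot before a nonterminal B, add B -> .γ for every B-production
Closure: [S' -> .S, S -> .bA, S -> .da]


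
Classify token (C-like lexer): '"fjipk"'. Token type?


Pattern: double-quoted sequence
Type: STRING_LITERAL


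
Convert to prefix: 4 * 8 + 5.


left-to-right (same/higher precedence on left): tree is (+ (* 4 8) 5)
Prefix: + * 4 8 5


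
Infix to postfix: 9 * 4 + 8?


Left to right (same or higher precedence on left)
Postfix: 9 4 * 8 +


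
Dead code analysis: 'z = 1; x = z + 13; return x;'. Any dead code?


z is read by x's definition; x is returned
No dead code


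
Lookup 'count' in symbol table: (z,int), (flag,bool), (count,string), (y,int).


Lookup 'count' → type string


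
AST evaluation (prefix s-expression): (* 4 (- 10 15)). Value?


Evaluate inner: (- 10 15) = -5
Evaluate root: (* 4 -5) = -20
Result: -20


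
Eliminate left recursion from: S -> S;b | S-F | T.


Left-recursive alternatives: S;b, S-F; non-recursive: T
Introduce S': S -> TS', S' -> ;bS' | -FS' | ε


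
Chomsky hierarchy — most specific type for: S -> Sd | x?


Left-linear: every RHS is a terminal or one nonterminal followed by a terminal
Classification: Type 3 (Regular)


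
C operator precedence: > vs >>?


'>>' is shift (level 8); '>' is relational (level 7)
Higher level binds tighter
'>>' has higher precedence than '>'


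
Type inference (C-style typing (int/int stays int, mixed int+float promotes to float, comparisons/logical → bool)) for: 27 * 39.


Operand types: int * int
Rule: mixed int/float promotes to float; int/int stays int
Result type: int


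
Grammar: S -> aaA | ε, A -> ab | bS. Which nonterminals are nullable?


A nonterminal is nullable iff some alternative derives ε (directly, or every symbol in it is nullable)
Nullable: {S}


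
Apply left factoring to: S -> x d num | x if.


Common prefix: 'x'
Factored: S -> x S', S' -> d num | if


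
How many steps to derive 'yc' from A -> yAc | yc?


Derivation: A => yc
Steps: 1


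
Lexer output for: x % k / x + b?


Scan left to right, longest-match per lexeme
Tokens: ID(x), OP(%), ID(k), OP(/), ID(x), OP(+), ID(b)


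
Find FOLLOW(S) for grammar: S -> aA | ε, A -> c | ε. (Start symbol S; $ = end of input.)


$ ∈ FOLLOW(S). For each A -> αBβ: add FIRST(β)\{ε} to FOLLOW(B); if β nullable, add FOLLOW(A).
FOLLOW(S) = {$}


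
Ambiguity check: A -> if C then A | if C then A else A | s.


dangling else: 'if C then if C then s else s' parses two ways
Ambiguous


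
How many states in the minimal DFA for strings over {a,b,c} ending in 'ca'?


Track the longest suffix of input matching a prefix of 'ca': 3 classes (prefixes of length 0..2)
Minimal DFA: 3 states


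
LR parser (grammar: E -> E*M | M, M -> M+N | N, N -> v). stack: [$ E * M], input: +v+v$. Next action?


'+' can extend M; shift to build M -> M+N
Action: shift


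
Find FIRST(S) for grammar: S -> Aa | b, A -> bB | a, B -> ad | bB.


Per alternative of S: FIRST(Aa) = {a, b}; FIRST(b) = {b}
FIRST(S) = {a, b}


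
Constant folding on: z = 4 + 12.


4 + 12 = 16 at compile time
Optimized: z = 16


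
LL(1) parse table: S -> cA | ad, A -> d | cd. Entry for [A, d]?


For [A, d]: 'd' ∈ FIRST(d)
Entry: A -> d


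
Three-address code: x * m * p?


Break into single-operator statements:
t1 = x * m
t2 = t1 * p


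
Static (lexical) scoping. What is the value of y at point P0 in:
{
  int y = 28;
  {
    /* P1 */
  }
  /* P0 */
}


y declared in the same block as P0
y = 28


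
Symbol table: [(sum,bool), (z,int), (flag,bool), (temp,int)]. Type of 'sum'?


Lookup 'sum' → type bool


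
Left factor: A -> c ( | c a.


Common prefix: 'c'
Factored: A -> c A', A' -> ( | a


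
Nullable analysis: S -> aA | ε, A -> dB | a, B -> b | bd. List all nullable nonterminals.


A nonterminal is nullable iff some alternative derives ε (directly, or every symbol in it is nullable)
Nullable: {S}


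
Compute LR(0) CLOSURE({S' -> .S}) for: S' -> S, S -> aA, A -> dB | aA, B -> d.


Start: S' -> .S
For each item with dot before a nonterminal B, add B -> .γ for every B-production
Closure: [S' -> .S, S -> .aA]


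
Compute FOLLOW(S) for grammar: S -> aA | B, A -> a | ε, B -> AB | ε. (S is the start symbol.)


$ ∈ FOLLOW(S). For each A -> αBβ: add FIRST(β)\{ε} to FOLLOW(B); if β nullable, add FOLLOW(A).
FOLLOW(S) = {$}


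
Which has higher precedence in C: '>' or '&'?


'>' is relational (level 7); '&' is bitwise AND (level 5)
Higher level binds tighter
'>' has higher precedence than '&'


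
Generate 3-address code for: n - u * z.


Break into single-operator statements:
t1 = u * z
t2 = n - t1


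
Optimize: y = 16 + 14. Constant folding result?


16 + 14 = 30 at compile time
Optimized: y = 30


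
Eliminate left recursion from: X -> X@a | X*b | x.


Left-recursive alternatives: X@a, X*b; non-recursive: x
Introduce X': X -> xX', X' -> @aX' | *bX' | ε


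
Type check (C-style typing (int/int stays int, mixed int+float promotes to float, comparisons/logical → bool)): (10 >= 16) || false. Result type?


Operand types: bool || bool
Rule: logical operators take bool operands and yield bool
Result type: bool


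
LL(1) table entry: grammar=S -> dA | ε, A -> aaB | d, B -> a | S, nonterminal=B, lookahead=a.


For [B, a]: 'a' ∈ FIRST(a)
Entry: B -> a


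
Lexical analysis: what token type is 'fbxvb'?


Pattern: letter/underscore followed by alphanumerics, not a keyword
Type: IDENTIFIER


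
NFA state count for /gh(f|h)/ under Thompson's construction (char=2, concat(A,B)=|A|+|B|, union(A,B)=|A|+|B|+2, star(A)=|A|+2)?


Syntax tree has 4 char leaf(s), 1 union(s), 0 star(s)
chars contribute 4×2 = 8; each union adds +2; each star adds +2
Total: 8 + 2 + 0 = 10 states


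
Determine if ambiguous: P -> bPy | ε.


balanced b^n…y^n: each string has a unique parse
Unambiguous


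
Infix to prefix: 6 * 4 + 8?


left-to-right (same/higher precedence on left): tree is (+ (* 6 4) 8)
Prefix: + * 6 4 8


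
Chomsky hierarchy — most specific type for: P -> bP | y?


Right-linear: every RHS is a terminal or a terminal followed by one nonterminal
Classification: Type 3 (Regular)


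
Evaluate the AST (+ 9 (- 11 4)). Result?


Evaluate inner: (- 11 4) = 7
Evaluate root: (+ 9 7) = 16
Result: 16


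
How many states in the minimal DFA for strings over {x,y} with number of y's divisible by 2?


Track (count of y) mod 2: states 0..1, accept at 0
Minimal DFA: 2 states


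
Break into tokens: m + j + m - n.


Scan left to right, longest-match per lexeme
Tokens: ID(m), OP(+), ID(j), OP(+), ID(m), OP(-), ID(n)


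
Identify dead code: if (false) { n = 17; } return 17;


condition is constant false, so the whole block is unreachable
Dead: 'if (false) { n = 17; }'


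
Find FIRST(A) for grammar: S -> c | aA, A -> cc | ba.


Per alternative of A: FIRST(cc) = {c}; FIRST(ba) = {b}
FIRST(A) = {b, c}


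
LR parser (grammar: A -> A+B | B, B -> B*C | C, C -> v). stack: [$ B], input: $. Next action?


lookahead ∉ {*} so B won't extend; reduce A -> B
Action: reduce (A -> B)


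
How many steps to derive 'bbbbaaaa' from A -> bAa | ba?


Derivation: A => bAa => bbAaa => bbbAaaa => bbbbaaaa
Steps: 4


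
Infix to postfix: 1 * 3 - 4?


Left to right (same or higher precedence on left)
Postfix: 1 3 * 4 -


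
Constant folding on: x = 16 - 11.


16 - 11 = 5 at compile time
Optimized: x = 5


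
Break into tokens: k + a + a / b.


Scan left to right, longest-match per lexeme
Tokens: ID(k), OP(+), ID(a), OP(+), ID(a), OP(/), ID(b)


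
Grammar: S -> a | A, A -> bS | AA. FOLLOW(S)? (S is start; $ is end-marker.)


$ ∈ FOLLOW(S). For each A -> αBβ: add FIRST(β)\{ε} to FOLLOW(B); if β nullable, add FOLLOW(A).
FOLLOW(S) = {$, b}


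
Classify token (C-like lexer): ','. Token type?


Pattern: delimiter/punctuation
Type: PUNCTUATION


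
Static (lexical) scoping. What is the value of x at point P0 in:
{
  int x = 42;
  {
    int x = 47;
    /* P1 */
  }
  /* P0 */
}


x declared in the same block as P0
x = 42


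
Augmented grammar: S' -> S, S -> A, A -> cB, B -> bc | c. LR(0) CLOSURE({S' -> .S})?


Start: S' -> .S
For each item with dot before a nonterminal B, add B -> .γ for every B-production
Closure: [S' -> .S, S -> .A, A -> .cB]


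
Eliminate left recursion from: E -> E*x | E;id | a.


Left-recursive alternatives: E*x, E;id; non-recursive: a
Introduce E': E -> aE', E' -> *xE' | ;idE' | ε


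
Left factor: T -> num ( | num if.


Common prefix: 'num'
Factored: T -> num T', T' -> ( | if


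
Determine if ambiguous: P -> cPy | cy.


balanced c^n…y^n: each string has a unique parse
Unambiguous


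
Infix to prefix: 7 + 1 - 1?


left-to-right (same/higher precedence on left): tree is (- (+ 7 1) 1)
Prefix: - + 7 1 1


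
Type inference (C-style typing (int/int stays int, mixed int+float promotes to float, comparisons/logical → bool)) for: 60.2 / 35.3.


Operand types: float / float
Rule: mixed int/float promotes to float; int/int stays int
Result type: float


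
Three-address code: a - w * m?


Break into single-operator statements:
t1 = w * m
t2 = a - t1


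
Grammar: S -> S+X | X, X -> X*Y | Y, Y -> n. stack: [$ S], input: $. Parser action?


start symbol S on stack, input exhausted
Action: accept


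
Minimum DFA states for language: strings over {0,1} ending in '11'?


Track the longest suffix of input matching a prefix of '11': 3 classes (prefixes of length 0..2)
Minimal DFA: 3 states


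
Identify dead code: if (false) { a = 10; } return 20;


condition is constant false, so the whole block is unreachable
Dead: 'if (false) { a = 10; }'


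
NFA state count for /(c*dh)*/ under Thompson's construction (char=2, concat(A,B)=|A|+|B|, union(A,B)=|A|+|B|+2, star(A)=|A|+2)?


Syntax tree has 3 char leaf(s), 0 union(s), 2 star(s)
chars contribute 3×2 = 6; each union adds +2; each star adds +2
Total: 6 + 0 + 4 = 10 states


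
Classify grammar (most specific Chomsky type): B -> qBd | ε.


Single nonterminal LHS, but q^n d^n is not regular
Classification: Type 2 (Context-Free)


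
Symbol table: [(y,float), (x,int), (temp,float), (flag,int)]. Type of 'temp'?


Lookup 'temp' → type float


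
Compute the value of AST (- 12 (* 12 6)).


Evaluate inner: (* 12 6) = 72
Evaluate root: (- 12 72) = -60
Result: -60


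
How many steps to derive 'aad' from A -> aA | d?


Derivation: A => aA => aaA => aad
Steps: 3


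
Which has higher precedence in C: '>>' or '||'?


'>>' is shift (level 8); '||' is logical OR (level 1)
Higher level binds tighter
'>>' has higher precedence than '||'


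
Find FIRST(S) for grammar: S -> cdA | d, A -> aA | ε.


Per alternative of S: FIRST(cdA) = {c}; FIRST(d) = {d}
FIRST(S) = {c, d}


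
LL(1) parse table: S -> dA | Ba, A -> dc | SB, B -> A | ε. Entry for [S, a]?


For [S, a]: 'a' ∈ FIRST(Ba)
Entry: S -> Ba


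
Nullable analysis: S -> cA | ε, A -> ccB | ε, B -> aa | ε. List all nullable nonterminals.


A nonterminal is nullable iff some alternative derives ε (directly, or every symbol in it is nullable)
Nullable: {A, B, S}


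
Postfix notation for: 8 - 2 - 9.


Left to right (same or higher precedence on left)
Postfix: 8 2 - 9 -


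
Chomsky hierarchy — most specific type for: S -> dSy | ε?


Single nonterminal LHS, but d^n y^n is not regular
Classification: Type 2 (Context-Free)


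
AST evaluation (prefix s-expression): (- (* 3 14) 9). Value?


Evaluate inner: (* 3 14) = 42
Evaluate root: (- 42 9) = 33
Result: 33


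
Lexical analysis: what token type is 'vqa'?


Pattern: letter/underscore followed by alphanumerics, not a keyword
Type: IDENTIFIER


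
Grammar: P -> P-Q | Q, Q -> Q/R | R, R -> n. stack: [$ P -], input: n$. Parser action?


no handle ('P-' is not any RHS); shift 'n'
Action: shift


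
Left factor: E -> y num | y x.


Common prefix: 'y'
Factored: E -> y E', E' -> num | x


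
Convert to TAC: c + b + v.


Break into single-operator statements:
t1 = c + b
t2 = t1 + v


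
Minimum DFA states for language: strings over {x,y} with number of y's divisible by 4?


Track (count of y) mod 4: states 0..3, accept at 0
Minimal DFA: 4 states


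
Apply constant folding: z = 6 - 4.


6 - 4 = 2 at compile time
Optimized: z = 2


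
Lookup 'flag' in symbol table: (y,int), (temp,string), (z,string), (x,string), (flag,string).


Lookup 'flag' → type string


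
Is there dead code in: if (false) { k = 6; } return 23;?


condition is constant false, so the whole block is unreachable
Dead: 'if (false) { k = 6; }'


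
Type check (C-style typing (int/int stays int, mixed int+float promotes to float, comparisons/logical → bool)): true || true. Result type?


Operand types: bool || bool
Rule: logical operators take bool operands and yield bool
Result type: bool


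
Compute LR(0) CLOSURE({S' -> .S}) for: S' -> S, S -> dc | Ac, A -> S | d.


Start: S' -> .S
For each item with dot before a nonterminal B, add B -> .γ for every B-production
Closure: [S' -> .S, S -> .dc, S -> .Ac, A -> .S, A -> .d]


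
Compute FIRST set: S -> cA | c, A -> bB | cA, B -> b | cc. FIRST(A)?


Per alternative of A: FIRST(bB) = {b}; FIRST(cA) = {c}
FIRST(A) = {b, c}


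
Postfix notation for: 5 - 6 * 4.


* has higher precedence, evaluate 6*4 first
Postfix: 5 6 4 * -


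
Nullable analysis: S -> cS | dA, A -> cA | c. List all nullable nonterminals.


A nonterminal is nullable iff some alternative derives ε (directly, or every symbol in it is nullable)
Nullable: {}


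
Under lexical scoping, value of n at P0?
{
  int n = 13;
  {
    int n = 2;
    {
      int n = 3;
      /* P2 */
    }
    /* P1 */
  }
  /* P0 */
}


n declared in the same block as P0
n = 13


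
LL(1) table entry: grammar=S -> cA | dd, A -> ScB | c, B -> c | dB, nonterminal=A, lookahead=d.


For [A, d]: 'd' ∈ FIRST(ScB)
Entry: A -> ScB


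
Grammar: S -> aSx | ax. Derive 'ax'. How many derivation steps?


Derivation: S => ax
Steps: 1


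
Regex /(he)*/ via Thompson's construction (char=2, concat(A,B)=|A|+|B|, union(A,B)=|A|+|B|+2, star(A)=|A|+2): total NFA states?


Syntax tree has 2 char leaf(s), 0 union(s), 1 star(s)
chars contribute 2×2 = 4; each union adds +2; each star adds +2
Total: 4 + 0 + 2 = 6 states


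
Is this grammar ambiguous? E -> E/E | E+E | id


'id/id+id' has two parse trees (no precedence encoded between / and +)
Ambiguous


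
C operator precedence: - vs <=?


'-' is additive (level 9); '<=' is relational (level 7)
Higher level binds tighter
'-' has higher precedence than '<='


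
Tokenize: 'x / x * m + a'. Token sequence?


Scan left to right, longest-match per lexeme
Tokens: ID(x), OP(/), ID(x), OP(*), ID(m), OP(+), ID(a)


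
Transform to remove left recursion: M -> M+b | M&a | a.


Left-recursive alternatives: M+b, M&a; non-recursive: a
Introduce M': M -> aM', M' -> +bM' | &aM' | ε


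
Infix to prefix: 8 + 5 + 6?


left-to-right (same/higher precedence on left): tree is (+ (+ 8 5) 6)
Prefix: + + 8 5 6


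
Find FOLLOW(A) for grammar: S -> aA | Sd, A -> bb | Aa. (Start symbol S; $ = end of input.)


$ ∈ FOLLOW(S). For each A -> αBβ: add FIRST(β)\{ε} to FOLLOW(B); if β nullable, add FOLLOW(A).
FOLLOW(A) = {$, a, d}


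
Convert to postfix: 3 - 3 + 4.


Left to right (same or higher precedence on left)
Postfix: 3 3 - 4 +


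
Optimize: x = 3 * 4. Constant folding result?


3 * 4 = 12 at compile time
Optimized: x = 12


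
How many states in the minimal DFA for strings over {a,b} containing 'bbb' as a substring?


KMP-style automaton: 3 progress states + 1 absorbing accept = 4
Minimal DFA: 4 states


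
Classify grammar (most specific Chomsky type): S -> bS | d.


Right-linear: every RHS is a terminal or a terminal followed by one nonterminal
Classification: Type 3 (Regular)


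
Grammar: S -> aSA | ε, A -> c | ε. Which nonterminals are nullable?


A nonterminal is nullable iff some alternative derives ε (directly, or every symbol in it is nullable)
Nullable: {A, S}


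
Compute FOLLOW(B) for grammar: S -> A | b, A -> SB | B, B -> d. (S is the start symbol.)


$ ∈ FOLLOW(S). For each A -> αBβ: add FIRST(β)\{ε} to FOLLOW(B); if β nullable, add FOLLOW(A).
FOLLOW(B) = {$, d}


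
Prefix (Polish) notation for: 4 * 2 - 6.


left-to-right (same/higher precedence on left): tree is (- (* 4 2) 6)
Prefix: - * 4 2 6


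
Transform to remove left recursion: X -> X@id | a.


Left-recursive alternatives: X@id; non-recursive: a
Introduce X': X -> aX', X' -> @idX' | ε


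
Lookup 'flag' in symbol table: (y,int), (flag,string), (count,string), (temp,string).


Lookup 'flag' → type string


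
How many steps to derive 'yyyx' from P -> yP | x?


Derivation: P => yP => yyP => yyyP => yyyx
Steps: 4


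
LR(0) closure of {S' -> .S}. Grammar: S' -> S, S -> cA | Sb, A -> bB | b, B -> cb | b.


Start: S' -> .S
For each item with dot before a nonterminal B, add B -> .γ for every B-production
Closure: [S' -> .S, S -> .cA, S -> .Sb]


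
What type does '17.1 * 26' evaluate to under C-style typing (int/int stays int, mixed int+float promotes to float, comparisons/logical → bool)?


Operand types: float * int
Rule: mixed int/float promotes to float; int/int stays int
Result type: float


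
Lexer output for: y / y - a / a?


Scan left to right, longest-match per lexeme
Tokens: ID(y), OP(/), ID(y), OP(-), ID(a), OP(/), ID(a)


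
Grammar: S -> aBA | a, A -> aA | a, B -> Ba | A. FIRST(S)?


Per alternative of S: FIRST(aBA) = {a}; FIRST(a) = {a}
FIRST(S) = {a}


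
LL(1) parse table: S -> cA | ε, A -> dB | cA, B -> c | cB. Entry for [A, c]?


For [A, c]: 'c' ∈ FIRST(cA)
Entry: A -> cA


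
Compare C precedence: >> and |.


'>>' is shift (level 8); '|' is bitwise OR (level 3)
Higher level binds tighter
'>>' has higher precedence than '|'


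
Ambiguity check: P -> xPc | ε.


balanced x^n…c^n: each string has a unique parse
Unambiguous


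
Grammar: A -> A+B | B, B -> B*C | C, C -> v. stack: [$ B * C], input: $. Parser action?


handle 'B*C' on top
Action: reduce (B -> B*C)


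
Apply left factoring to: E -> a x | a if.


Common prefix: 'a'
Factored: E -> a E', E' -> x | if


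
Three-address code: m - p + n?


Break into single-operator statements:
t1 = m - p
t2 = t1 + n


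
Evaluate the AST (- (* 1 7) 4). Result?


Evaluate inner: (* 1 7) = 7
Evaluate root: (- 7 4) = 3
Result: 3


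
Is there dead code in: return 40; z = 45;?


statement follows a return and is unreachable
Dead: 'z = 45'


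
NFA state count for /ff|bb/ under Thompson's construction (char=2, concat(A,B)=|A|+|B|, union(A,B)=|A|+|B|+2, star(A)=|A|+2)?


Syntax tree has 4 char leaf(s), 1 union(s), 0 star(s)
chars contribute 4×2 = 8; each union adds +2; each star adds +2
Total: 8 + 2 + 0 = 10 states


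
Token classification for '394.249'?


Pattern: digits with a decimal point
Type: FLOAT_LITERAL


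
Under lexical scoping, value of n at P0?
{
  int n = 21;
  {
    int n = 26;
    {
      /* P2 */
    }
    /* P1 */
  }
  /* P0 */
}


n declared in the same block as P0
n = 21


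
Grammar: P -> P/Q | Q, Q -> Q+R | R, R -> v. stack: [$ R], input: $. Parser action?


'R' (not preceded by Q+) is the handle for Q -> R
Action: reduce (Q -> R)


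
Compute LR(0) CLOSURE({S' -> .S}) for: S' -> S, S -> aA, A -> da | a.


Start: S' -> .S
For each item with dot before a nonterminal B, add B -> .γ for every B-production
Closure: [S' -> .S, S -> .aA]


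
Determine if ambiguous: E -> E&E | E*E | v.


'v&v*v' has two parse trees (no precedence encoded between & and *)
Ambiguous


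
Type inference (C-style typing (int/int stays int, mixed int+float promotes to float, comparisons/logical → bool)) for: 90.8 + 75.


Operand types: float + int
Rule: mixed int/float promotes to float; int/int stays int
Result type: float


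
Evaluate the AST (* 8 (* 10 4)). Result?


Evaluate inner: (* 10 4) = 40
Evaluate root: (* 8 40) = 320
Result: 320


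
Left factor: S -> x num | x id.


Common prefix: 'x'
Factored: S -> x S', S' -> num | id


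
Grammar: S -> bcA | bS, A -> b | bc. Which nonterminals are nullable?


A nonterminal is nullable iff some alternative derives ε (directly, or every symbol in it is nullable)
Nullable: {}


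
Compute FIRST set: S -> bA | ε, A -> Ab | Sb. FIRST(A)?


Per alternative of A: FIRST(Ab) = {b}; FIRST(Sb) = {b}
FIRST(A) = {b}


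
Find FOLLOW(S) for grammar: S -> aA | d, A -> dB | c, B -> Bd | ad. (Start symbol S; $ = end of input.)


$ ∈ FOLLOW(S). For each A -> αBβ: add FIRST(β)\{ε} to FOLLOW(B); if β nullable, add FOLLOW(A).
FOLLOW(S) = {$}


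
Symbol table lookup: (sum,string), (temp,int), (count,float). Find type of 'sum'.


Lookup 'sum' → type string


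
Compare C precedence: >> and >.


'>>' is shift (level 8); '>' is relational (level 7)
Higher level binds tighter
'>>' has higher precedence than '>'


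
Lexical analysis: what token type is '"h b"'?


Pattern: double-quoted sequence
Type: STRING_LITERAL


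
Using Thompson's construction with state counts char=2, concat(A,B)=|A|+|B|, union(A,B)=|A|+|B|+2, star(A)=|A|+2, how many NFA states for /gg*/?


Syntax tree has 2 char leaf(s), 0 union(s), 1 star(s)
chars contribute 2×2 = 4; each union adds +2; each star adds +2
Total: 4 + 0 + 2 = 6 states


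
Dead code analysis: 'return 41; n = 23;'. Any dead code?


statement follows a return and is unreachable
Dead: 'n = 23'


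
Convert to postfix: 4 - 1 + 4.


Left to right (same or higher precedence on left)
Postfix: 4 1 - 4 +


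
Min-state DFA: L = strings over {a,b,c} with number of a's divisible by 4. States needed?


Track (count of a) mod 4: states 0..3, accept at 0
Minimal DFA: 4 states


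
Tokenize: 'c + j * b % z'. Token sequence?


Scan left to right, longest-match per lexeme
Tokens: ID(c), OP(+), ID(j), OP(*), ID(b), OP(%), ID(z)


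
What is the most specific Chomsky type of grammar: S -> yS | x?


Right-linear: every RHS is a terminal or a terminal followed by one nonterminal
Classification: Type 3 (Regular)


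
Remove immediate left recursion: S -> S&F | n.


Left-recursive alternatives: S&F; non-recursive: n
Introduce S': S -> nS', S' -> &FS' | ε


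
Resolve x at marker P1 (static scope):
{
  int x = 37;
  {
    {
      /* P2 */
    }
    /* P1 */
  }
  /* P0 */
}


P1's block does not declare x; resolves to the enclosing declaration at depth 0
x = 37


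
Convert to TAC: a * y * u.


Break into single-operator statements:
t1 = a * y
t2 = t1 * u


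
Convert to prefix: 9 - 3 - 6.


left-to-right (same/higher precedence on left): tree is (- (- 9 3) 6)
Prefix: - - 9 3 6


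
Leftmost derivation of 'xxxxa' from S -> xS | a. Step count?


Derivation: S => xS => xxS => xxxS => xxxxS => xxxxa
Steps: 5


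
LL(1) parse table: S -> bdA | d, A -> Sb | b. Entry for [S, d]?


For [S, d]: 'd' ∈ FIRST(d)
Entry: S -> d


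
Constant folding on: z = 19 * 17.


19 * 17 = 323 at compile time
Optimized: z = 323


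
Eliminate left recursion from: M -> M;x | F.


Left-recursive alternatives: M;x; non-recursive: F
Introduce M': M -> FM', M' -> ;xM' | ε


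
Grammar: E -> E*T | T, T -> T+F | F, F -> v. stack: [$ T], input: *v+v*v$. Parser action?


lookahead ∉ {+} so T won't extend; reduce E -> T
Action: reduce (E -> T)


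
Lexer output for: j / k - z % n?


Scan left to right, longest-match per lexeme
Tokens: ID(j), OP(/), ID(k), OP(-), ID(z), OP(%), ID(n)


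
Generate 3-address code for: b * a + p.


Break into single-operator statements:
t1 = b * a
t2 = t1 + p


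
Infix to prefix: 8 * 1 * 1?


left-to-right (same/higher precedence on left): tree is (* (* 8 1) 1)
Prefix: * * 8 1 1


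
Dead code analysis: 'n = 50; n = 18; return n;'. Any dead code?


first assignment to n is overwritten before any read
Dead: 'n = 50'


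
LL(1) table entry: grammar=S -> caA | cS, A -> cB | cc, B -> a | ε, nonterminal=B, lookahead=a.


For [B, a]: 'a' ∈ FIRST(a)
Entry: B -> a


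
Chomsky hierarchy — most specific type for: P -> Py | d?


Left-linear: every RHS is a terminal or one nonterminal followed by a terminal
Classification: Type 3 (Regular)


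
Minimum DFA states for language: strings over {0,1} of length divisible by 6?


Track length mod 6: states 0..5, accept at 0
Minimal DFA: 6 states


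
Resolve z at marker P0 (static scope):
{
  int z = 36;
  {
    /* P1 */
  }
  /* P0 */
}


z declared in the same block as P0
z = 36


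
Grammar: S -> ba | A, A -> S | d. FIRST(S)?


Per alternative of S: FIRST(ba) = {b}; FIRST(A) = {b, d}
FIRST(S) = {b, d}


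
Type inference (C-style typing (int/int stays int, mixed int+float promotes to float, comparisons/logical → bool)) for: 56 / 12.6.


Operand types: int / float
Rule: mixed int/float promotes to float; int/int stays int
Result type: float


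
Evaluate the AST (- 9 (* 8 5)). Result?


Evaluate inner: (* 8 5) = 40
Evaluate root: (- 9 40) = -31
Result: -31


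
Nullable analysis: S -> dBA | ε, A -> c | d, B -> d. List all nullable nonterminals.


A nonterminal is nullable iff some alternative derives ε (directly, or every symbol in it is nullable)
Nullable: {S}


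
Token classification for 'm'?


Pattern: letter/underscore followed by alphanumerics, not a keyword
Type: IDENTIFIER


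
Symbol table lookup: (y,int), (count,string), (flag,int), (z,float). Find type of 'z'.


Lookup 'z' → type float


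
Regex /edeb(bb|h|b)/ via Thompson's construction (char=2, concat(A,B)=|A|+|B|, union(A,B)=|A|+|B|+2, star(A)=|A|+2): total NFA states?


Syntax tree has 8 char leaf(s), 2 union(s), 0 star(s)
chars contribute 8×2 = 16; each union adds +2; each star adds +2
Total: 16 + 4 + 0 = 20 states


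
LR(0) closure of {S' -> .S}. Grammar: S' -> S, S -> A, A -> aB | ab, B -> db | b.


Start: S' -> .S
For each item with dot before a nonterminal B, add B -> .γ for every B-production
Closure: [S' -> .S, S -> .A, A -> .aB, A -> .ab]


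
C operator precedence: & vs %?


'%' is multiplicative (level 10); '&' is bitwise AND (level 5)
Higher level binds tighter
'%' has higher precedence than '&'


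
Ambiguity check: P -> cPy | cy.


balanced c^n…y^n: each string has a unique parse
Unambiguous


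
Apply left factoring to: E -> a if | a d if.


Common prefix: 'a'
Factored: E -> a E', E' -> if | d if


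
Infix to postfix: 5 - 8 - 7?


Left to right (same or higher precedence on left)
Postfix: 5 8 - 7 -


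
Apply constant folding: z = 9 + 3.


9 + 3 = 12 at compile time
Optimized: z = 12


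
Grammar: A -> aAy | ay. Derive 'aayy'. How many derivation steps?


Derivation: A => aAy => aayy
Steps: 2


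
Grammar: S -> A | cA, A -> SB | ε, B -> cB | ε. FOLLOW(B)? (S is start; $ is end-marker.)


$ ∈ FOLLOW(S). For each A -> αBβ: add FIRST(β)\{ε} to FOLLOW(B); if β nullable, add FOLLOW(A).
FOLLOW(B) = {$, c}


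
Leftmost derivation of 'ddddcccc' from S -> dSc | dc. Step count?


Derivation: S => dSc => ddScc => dddSccc => ddddcccc
Steps: 4


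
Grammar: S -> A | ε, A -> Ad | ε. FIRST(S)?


Per alternative of S: FIRST(A) = {d, ε}; FIRST(ε) = {ε}
FIRST(S) = {d, ε}


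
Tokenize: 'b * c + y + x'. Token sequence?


Scan left to right, longest-match per lexeme
Tokens: ID(b), OP(*), ID(c), OP(+), ID(y), OP(+), ID(x)


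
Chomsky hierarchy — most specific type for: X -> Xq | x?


Left-linear: every RHS is a terminal or one nonterminal followed by a terminal
Classification: Type 3 (Regular)


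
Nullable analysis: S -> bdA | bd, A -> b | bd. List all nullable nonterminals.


A nonterminal is nullable iff some alternative derives ε (directly, or every symbol in it is nullable)
Nullable: {}


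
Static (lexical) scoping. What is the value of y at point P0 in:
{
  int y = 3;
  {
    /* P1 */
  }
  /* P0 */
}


y declared in the same block as P0
y = 3


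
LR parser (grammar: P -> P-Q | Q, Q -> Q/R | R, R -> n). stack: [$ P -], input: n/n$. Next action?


no handle ('P-' is not any RHS); shift 'n'
Action: shift


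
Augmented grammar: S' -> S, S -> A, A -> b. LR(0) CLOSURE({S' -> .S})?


Start: S' -> .S
For each item with dot before a nonterminal B, add B -> .γ for every B-production
Closure: [S' -> .S, S -> .A, A -> .b]


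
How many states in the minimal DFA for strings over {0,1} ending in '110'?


Track the longest suffix of input matching a prefix of '110': 4 classes (prefixes of length 0..3)
Minimal DFA: 4 states


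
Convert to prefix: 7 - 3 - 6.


left-to-right (same/higher precedence on left): tree is (- (- 7 3) 6)
Prefix: - - 7 3 6


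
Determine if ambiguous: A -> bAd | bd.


balanced b^n…d^n: each string has a unique parse
Unambiguous


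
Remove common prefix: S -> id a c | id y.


Common prefix: 'id'
Factored: S -> id S', S' -> a c | y


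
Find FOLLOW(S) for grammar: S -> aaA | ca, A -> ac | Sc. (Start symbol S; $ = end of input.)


$ ∈ FOLLOW(S). For each A -> αBβ: add FIRST(β)\{ε} to FOLLOW(B); if β nullable, add FOLLOW(A).
FOLLOW(S) = {$, c}


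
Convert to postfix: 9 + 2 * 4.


* has higher precedence, evaluate 2*4 first
Postfix: 9 2 4 * +


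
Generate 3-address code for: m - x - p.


Break into single-operator statements:
t1 = m - x
t2 = t1 - p


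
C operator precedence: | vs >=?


'>=' is relational (level 7); '|' is bitwise OR (level 3)
Higher level binds tighter
'>=' has higher precedence than '|'


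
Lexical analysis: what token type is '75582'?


Pattern: digits only
Type: INTEGER_LITERAL


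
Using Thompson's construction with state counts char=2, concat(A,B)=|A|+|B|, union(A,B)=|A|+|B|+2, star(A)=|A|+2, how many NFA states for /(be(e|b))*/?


Syntax tree has 4 char leaf(s), 1 union(s), 1 star(s)
chars contribute 4×2 = 8; each union adds +2; each star adds +2
Total: 8 + 2 + 2 = 12 states


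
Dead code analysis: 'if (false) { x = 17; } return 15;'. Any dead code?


condition is constant false, so the whole block is unreachable
Dead: 'if (false) { x = 17; }'


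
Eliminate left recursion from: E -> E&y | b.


Left-recursive alternatives: E&y; non-recursive: b
Introduce E': E -> bE', E' -> &yE' | ε


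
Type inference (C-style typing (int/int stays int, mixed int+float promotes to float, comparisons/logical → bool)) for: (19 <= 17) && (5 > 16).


Operand types: bool && bool
Rule: logical operators take bool operands and yield bool
Result type: bool


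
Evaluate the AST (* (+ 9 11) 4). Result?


Evaluate inner: (+ 9 11) = 20
Evaluate root: (* 20 4) = 80
Result: 80


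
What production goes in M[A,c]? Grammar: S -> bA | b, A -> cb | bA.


For [A, c]: 'c' ∈ FIRST(cb)
Entry: A -> cb


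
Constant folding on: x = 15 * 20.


15 * 20 = 300 at compile time
Optimized: x = 300


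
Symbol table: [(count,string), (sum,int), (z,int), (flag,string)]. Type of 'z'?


Lookup 'z' → type int


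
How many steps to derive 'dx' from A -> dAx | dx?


Derivation: A => dx
Steps: 1


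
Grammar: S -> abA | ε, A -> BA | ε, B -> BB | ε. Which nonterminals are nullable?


A nonterminal is nullable iff some alternative derives ε (directly, or every symbol in it is nullable)
Nullable: {A, B, S}


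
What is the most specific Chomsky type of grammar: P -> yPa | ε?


Single nonterminal LHS, but y^n a^n is not regular
Classification: Type 2 (Context-Free)


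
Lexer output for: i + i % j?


Scan left to right, longest-match per lexeme
Tokens: ID(i), OP(+), ID(i), OP(%), ID(j)


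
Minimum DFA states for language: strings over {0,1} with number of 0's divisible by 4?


Track (count of 0) mod 4: states 0..3, accept at 0
Minimal DFA: 4 states


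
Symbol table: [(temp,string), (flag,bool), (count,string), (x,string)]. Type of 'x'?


Lookup 'x' → type string


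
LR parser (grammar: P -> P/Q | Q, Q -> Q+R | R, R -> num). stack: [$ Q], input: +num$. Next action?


shift '+' to continue Q -> Q+R
Action: shift


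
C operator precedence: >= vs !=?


'>=' is relational (level 7); '!=' is equality (level 6)
Higher level binds tighter
'>=' has higher precedence than '!='


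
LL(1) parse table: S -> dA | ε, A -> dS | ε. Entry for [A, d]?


For [A, d]: 'd' ∈ FIRST(dS)
Entry: A -> dS


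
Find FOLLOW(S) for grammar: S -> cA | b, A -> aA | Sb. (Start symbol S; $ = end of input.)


$ ∈ FOLLOW(S). For each A -> αBβ: add FIRST(β)\{ε} to FOLLOW(B); if β nullable, add FOLLOW(A).
FOLLOW(S) = {$, b}


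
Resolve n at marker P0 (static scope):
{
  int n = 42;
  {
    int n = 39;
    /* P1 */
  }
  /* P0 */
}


n declared in the same block as P0
n = 42
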